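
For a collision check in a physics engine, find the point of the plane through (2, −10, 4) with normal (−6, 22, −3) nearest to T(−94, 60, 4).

(-70, -28, 16)

n = (−6, 22, −3), |n|² = 529, and n·T − (-244) = 2116.
t = 2116/529 = 4, so the foot is T − t·n = (−94, 60, 4) − 4·(−6, 22, −3) = (−70, −28, 16).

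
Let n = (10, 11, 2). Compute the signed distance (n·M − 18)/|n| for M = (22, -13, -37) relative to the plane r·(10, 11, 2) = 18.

-1

n·M − 18 = -15.
|n| = 15, so the signed distance is -15/15 = -1.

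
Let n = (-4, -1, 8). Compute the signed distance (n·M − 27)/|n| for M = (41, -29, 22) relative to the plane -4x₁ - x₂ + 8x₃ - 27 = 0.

14/9

n·M − 27 = 14.
|n| = 9, so the signed distance is 14/9.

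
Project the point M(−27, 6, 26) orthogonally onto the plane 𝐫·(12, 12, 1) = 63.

n = (12, 12, 1), |n|² = 289, and n·M − 63 = -289.
t = -289/289 = -1, so the foot is M − t·n = (−27, 6, 26) − (-1)·(12, 12, 1) = (−15, 18, 27).

(-15, 18, 27)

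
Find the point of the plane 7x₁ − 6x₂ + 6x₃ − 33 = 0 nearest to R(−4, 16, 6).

(3, 10, 12)

The perpendicular from R has direction n = (7, −6, 6): r = (−4, 16, 6) + λ(7, −6, 6).
Substitute into the plane: n·(R + λn) = 33 gives -88 + 121λ = 33, so λ = 1.
Foot = (−4, 16, 6) + 1·(7, −6, 6) = (3, 10, 12).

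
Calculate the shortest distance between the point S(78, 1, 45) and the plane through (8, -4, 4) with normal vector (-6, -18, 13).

The plane has equation n·(r − (8, -4, 4)) = 0, i.e. n·r = 76.
n = (-6, -18, 13); n·P − 76 = 23; |n| = 23; distance = 23/23 = 1.

1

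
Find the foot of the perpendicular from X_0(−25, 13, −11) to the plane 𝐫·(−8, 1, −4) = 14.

(-1, 10, 1)

n = (−8, 1, −4), |n|² = 81, and n·X_0 − 14 = 243.
t = 243/81 = 3, so the foot is X_0 − t·n = (−25, 13, −11) − 3·(−8, 1, −4) = (−1, 10, 1).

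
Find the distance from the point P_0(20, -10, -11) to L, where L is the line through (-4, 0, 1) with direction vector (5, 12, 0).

2√205

Direction vector d = (5, 12, 0).
AP = (24, -10, -12); AP·d = 0, |AP|² = 820, |d|² = 169.
distance² = |AP|² − (AP·d)²/|d|² = 820 − 0/169 = 820, so the distance is 2√205.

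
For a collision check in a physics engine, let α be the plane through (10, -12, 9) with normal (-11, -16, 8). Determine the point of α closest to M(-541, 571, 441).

The perpendicular from M has direction n = (-11, -16, 8): r = (-541, 571, 441) + μ(-11, -16, 8).
Substitute into the plane: n·(M + μn) = 154 gives 343 + 441μ = 154, so μ = -3/7.
Foot = (-541, 571, 441) + (-3/7)·(-11, -16, 8) = (-3754/7, 4045/7, 3063/7).

(-3754/7, 4045/7, 3063/7)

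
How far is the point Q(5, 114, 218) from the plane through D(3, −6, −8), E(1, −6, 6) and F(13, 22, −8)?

8

DE = (−2, 0, 14) and DF = (10, 28, 0), so a normal is n = DE × DF = (−392, 140, −56).
Then n·(5, 114, 218) − (−1568) = 3360.
|n| = √(153664 + 19600 + 3136) = 420, so the distance is |3360|/420 = 8.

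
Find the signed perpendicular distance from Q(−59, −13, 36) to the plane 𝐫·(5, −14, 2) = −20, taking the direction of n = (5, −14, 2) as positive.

n·Q − (-20) = -21.
|n| = 15, so the signed distance is -21/15 = -7/5.

-7/5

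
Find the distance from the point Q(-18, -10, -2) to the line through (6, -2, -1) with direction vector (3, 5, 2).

Direction vector d = (3, 5, 2).
AP = (-24, -8, -1); AP·d = -114, |AP|² = 641, |d|² = 38.
distance² = |AP|² − (AP·d)²/|d|² = 641 − 12996/38 = 299, so the distance is √299.

√299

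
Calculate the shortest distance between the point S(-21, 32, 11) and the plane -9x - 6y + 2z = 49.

30/11

d = |(-9)·(-21) + (-6)·32 + 2·11 − 49| / √(81 + 36 + 4) = |-30| / 11 = 30/11.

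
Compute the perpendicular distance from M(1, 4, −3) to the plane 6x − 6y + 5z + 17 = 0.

16/√97

Normal vector n = (6, −6, 5), and n·(1, 4, −3) − (−17) = −16.
|n| = √(36 + 36 + 25) = √97, so the distance is |-16|/√97 = 16√97/97.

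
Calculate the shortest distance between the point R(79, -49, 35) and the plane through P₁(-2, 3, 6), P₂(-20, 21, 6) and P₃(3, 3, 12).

P₁P₂ = (-18, 18, 0) and P₁P₃ = (5, 0, 6), so a normal is n = P₁P₂ × P₁P₃ = (108, 108, -90).
n = (108, 108, -90); n·P − (-432) = 522; |n| = 18√97; distance = 522/(18√97) = 29√97/97.

29√97/97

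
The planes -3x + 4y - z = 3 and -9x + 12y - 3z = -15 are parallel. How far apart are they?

4√26/13

Divide the second equation by 3 to match normals: -3x + 4y - z = -5.
With common normal n = (-3, 4, -1) (|n| = √26), the distance is |3 − (-5)|/|n| = 8/√26.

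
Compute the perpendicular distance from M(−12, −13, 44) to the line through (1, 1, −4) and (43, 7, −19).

√1769

A direction vector is d = (42, 6, −15).
AP = (−13, −14, 48); AP·d = -1350, |AP|² = 2669, |d|² = 2025.
distance² = |AP|² − (AP·d)²/|d|² = 2669 − 1822500/2025 = 1769, so the distance is √1769.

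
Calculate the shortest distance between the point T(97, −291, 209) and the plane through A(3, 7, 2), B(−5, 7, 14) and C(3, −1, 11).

6

AB = (−8, 0, 12) and AC = (0, −8, 9), so a normal is n = AB × AC = (96, 72, 64).
d = |96·97 + 72·(-291) + 64·209 − 920| / √(9216 + 5184 + 4096) = |816| / 136 = 6.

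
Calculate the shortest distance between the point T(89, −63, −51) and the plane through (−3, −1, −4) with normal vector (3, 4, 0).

The plane has equation n·(r − (−3, −1, −4)) = 0, i.e. n·r = -13.
Then n·(89, −63, −51) − (−13) = 28.
|n| = √(9 + 16 + 0) = 5, so the distance is |28|/5 = 28/5.

28/5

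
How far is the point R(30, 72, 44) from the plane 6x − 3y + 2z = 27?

Normal vector n = (6, −3, 2), and n·(30, 72, 44) − 27 = 25.
|n| = √(36 + 9 + 4) = 7, so the distance is |25|/7 = 25/7.

25/7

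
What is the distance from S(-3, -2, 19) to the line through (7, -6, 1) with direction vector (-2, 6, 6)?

2√34

Direction vector d = (-2, 6, 6).
AP = (-10, 4, 18); AP·d = 152, |AP|² = 440, |d|² = 76.
distance² = |AP|² − (AP·d)²/|d|² = 440 − 23104/76 = 136, so the distance is 2√34.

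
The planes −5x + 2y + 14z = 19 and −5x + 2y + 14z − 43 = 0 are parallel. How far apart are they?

Both planes have normal n = (−5, 2, 14), |n| = 15. Any point on the first plane is at distance |43 − 19|/|n| = 24/15 = 8/5 from the second.

8/5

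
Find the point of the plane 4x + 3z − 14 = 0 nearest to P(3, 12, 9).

The perpendicular from P has direction n = (4, 0, 3): r = (3, 12, 9) + λ(4, 0, 3).
Substitute into the plane: n·(P + λn) = 14 gives 39 + 25λ = 14, so λ = -1.
Foot = (3, 12, 9) + (-1)·(4, 0, 3) = (−1, 12, 6).

(-1, 12, 6)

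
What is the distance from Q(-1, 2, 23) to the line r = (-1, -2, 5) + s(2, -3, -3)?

√142

Direction vector d = (2, -3, -3).
AP = (0, 4, 18); AP·d = -66, |AP|² = 340, |d|² = 22.
distance² = |AP|² − (AP·d)²/|d|² = 340 − 4356/22 = 142, so the distance is √142.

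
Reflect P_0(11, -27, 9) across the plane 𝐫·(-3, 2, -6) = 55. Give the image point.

With n = (-3, 2, -6), the signed offset is (n·P_0 − 55)/|n|² = -196/49 = -4.
P_0' = P_0 − 2t·n = (11, -27, 9) − (-8)·(-3, 2, -6) = (-13, -11, -39).

(-13, -11, -39)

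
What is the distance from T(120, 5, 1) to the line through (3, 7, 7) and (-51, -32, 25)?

A direction vector is d = (-54, -39, 18).
AP = (117, -2, -6); AP·d = -6348, |AP|² = 13729, |d|² = 4761.
distance² = |AP|² − (AP·d)²/|d|² = 13729 − 40297104/4761 = 5265, so the distance is 9√65.

9√65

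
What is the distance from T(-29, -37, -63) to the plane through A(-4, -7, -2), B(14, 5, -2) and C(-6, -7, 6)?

19/√53

AB = (18, 12, 0) and AC = (-2, 0, 8), so a normal is n = AB × AC = (96, -144, 24).
n = (96, -144, 24); n·P − 576 = 456; |n| = 24√53; distance = 456/(24√53) = 19/√53.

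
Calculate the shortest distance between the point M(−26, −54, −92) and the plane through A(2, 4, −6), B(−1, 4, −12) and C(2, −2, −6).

AB = (−3, 0, −6) and AC = (0, −6, 0), so a normal is n = AB × AC = (−36, 0, 18).
n = (−36, 0, 18); n·P − (-180) = -540; |n| = 18√5; distance = 540/(18√5) = 6√5.

6√5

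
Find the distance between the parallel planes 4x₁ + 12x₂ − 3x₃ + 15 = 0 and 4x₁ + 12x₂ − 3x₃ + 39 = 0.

24/13

With common normal n = (4, 12, −3) (|n| = 13), the distance is |(-15) − (-39)|/|n| = 24/13.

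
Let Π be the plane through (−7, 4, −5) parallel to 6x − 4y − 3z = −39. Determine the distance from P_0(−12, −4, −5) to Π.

2/√61

Parallel planes share the normal n = (6, −4, −3); since (−7, 4, −5) lies on the plane, its equation is 6x − 4y − 3z = -43.
d = |6·(-12) + (-4)·(-4) + (-3)·(-5) − (-43)| / √(36 + 16 + 9) = |2| / √61 = 2√61/61.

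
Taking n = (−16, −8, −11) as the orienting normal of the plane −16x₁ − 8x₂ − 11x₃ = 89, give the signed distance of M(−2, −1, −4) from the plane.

n·M − 89 = -5.
|n| = 21, so the signed distance is -5/21.

-5/21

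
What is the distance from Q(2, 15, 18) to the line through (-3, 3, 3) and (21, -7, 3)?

√394

A direction vector is d = (24, -10, 0).
AP = (5, 12, 15); AP·d = 0, |AP|² = 394, |d|² = 676.
distance² = |AP|² − (AP·d)²/|d|² = 394 − 0/676 = 394, so the distance is √394.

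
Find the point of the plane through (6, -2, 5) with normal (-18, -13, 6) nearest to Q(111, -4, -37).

(39, -56, -13)

n = (-18, -13, 6), |n|² = 529, and n·Q − (-52) = -2116.
t = -2116/529 = -4, so the foot is Q − t·n = (111, -4, -37) − (-4)·(-18, -13, 6) = (39, -56, -13).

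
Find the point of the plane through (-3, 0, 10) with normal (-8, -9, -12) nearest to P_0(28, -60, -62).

The perpendicular from P_0 has direction n = (-8, -9, -12): r = (28, -60, -62) + t(-8, -9, -12).
Substitute into the plane: n·(P_0 + tn) = -96 gives 1060 + 289t = -96, so t = -4.
Foot = (28, -60, -62) + (-4)·(-8, -9, -12) = (60, -24, -14).

(60, -24, -14)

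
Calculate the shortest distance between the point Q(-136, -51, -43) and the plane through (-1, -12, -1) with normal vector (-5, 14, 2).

3

The plane has equation n·(r − (-1, -12, -1)) = 0, i.e. n·r = -165.
Then n·(-136, -51, -43) - (-165) = 45.
|n| = √(25 + 196 + 4) = 15, so the distance is |45|/15 = 3.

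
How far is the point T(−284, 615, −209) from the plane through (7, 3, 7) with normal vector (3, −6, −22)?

The plane has equation n·(r − (7, 3, 7)) = 0, i.e. n·r = -151.
d = |3·(-284) + (-6)·615 + (-22)·(-209) − (-151)| / √(9 + 36 + 484) = |207| / 23 = 9.

9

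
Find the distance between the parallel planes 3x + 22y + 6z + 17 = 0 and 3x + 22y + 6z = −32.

Both planes have normal n = (3, 22, 6), |n| = 23. Any point on the first plane is at distance |(-32) − (-17)|/|n| = 15/23 from the second.

15/23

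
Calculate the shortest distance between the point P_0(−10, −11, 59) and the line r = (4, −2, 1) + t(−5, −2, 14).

Direction vector d = (−5, −2, 14).
AP = (−14, −9, 58); AP·d = 900, |AP|² = 3641, |d|² = 225.
distance² = |AP|² − (AP·d)²/|d|² = 3641 − 810000/225 = 41, so the distance is √41.

√41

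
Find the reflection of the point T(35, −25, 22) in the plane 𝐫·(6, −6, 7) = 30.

With n = (6, −6, 7), the signed offset is (n·T − 30)/|n|² = 484/121 = 4.
T' = T − 2t·n = (35, −25, 22) − 8·(6, −6, 7) = (−13, 23, −34).

(-13, 23, -34)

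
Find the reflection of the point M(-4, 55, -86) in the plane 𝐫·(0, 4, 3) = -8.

n = (0, 4, 3), |n|² = 25, n·M − (-8) = -30, so t = -30/25 = -6/5.
Foot F = M − (-6/5)·n = (-4, 299/5, -412/5); the reflection is 2F − M = (-4, 323/5, -394/5).

(-4, 323/5, -394/5)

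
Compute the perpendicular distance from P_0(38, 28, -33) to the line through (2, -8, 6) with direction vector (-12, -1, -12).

Direction vector d = (-12, -1, -12).
AP = (36, 36, -39), and AP × d = (-471, 900, 396).
|AP × d|² = 1188657 and |d|² = 289, so the distance is √(1188657/289) = √4113 = 3√457.

3√457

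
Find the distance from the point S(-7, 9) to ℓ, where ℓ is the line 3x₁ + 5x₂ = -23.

d = |3·(-7) + 5·9 − (-23)| / √(9 + 25) = |47|/√34 = 47√34/34.

47/√34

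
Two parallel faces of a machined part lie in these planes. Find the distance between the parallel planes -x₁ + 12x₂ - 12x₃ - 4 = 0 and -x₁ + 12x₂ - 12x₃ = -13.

With common normal n = (-1, 12, -12) (|n| = 17), the distance is |4 − (-13)|/|n| = 17/17 = 1.

1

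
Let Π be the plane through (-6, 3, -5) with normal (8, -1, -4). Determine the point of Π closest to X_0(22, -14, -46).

n = (8, -1, -4), |n|² = 81, and n·X_0 − (-31) = 405.
t = 405/81 = 5, so the foot is X_0 − t·n = (22, -14, -46) − 5·(8, -1, -4) = (-18, -9, -26).

(-18, -9, -26)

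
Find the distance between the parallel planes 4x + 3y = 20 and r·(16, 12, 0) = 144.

16/5

Divide the second equation by 4 to match normals: 4x + 3y = 36.
With common normal n = (4, 3, 0) (|n| = 5), the distance is |20 − 36|/|n| = 16/5.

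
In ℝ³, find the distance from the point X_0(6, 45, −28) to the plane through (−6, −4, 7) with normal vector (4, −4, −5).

9√57/19

The plane has equation n·(r − (−6, −4, 7)) = 0, i.e. n·r = -43.
Then n·(6, 45, −28) − (−43) = 27.
|n| = √(16 + 16 + 25) = √57, so the distance is |27|/√57 = 9√57/19.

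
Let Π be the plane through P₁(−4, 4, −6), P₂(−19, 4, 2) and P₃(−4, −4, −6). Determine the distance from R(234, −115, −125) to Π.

P₁P₂ = (−15, 0, 8) and P₁P₃ = (0, −8, 0), so a normal is n = P₁P₂ × P₁P₃ = (64, 0, 120).
n = (64, 0, 120); n·P − (-976) = 952; |n| = 136; distance = 952/136 = 7.

7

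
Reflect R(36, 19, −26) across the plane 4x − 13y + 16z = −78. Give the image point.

(44, -7, 6)

With n = (4, −13, 16), the signed offset is (n·R − (-78))/|n|² = -441/441 = -1.
R' = R − 2t·n = (36, 19, −26) − (-2)·(4, −13, 16) = (44, −7, 6).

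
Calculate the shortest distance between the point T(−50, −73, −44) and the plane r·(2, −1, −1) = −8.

25√6/6

Normal vector n = (2, −1, −1), and n·(−50, −73, −44) − (−8) = 25.
|n| = √(4 + 1 + 1) = √6, so the distance is |25|/√6 = 25/√6.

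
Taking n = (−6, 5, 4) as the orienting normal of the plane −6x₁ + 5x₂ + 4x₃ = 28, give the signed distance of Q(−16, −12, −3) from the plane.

-4√77/77

n·Q − 28 = -4.
|n| = √77, so the signed distance is -4√77/77.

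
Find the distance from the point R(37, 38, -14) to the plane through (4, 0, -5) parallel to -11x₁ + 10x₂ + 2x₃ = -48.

Parallel planes share the normal n = (-11, 10, 2); since (4, 0, -5) lies on the plane, its equation is -11x₁ + 10x₂ + 2x₃ = -54.
d = |(-11)·37 + 10·38 + 2·(-14) − (-54)| / √(121 + 100 + 4) = |-1| / 15 = 1/15.

1/15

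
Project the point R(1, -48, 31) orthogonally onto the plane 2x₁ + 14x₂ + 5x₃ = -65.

(5, -20, 41)

The perpendicular from R has direction n = (2, 14, 5): r = (1, -48, 31) + μ(2, 14, 5).
Substitute into the plane: n·(R + μn) = -65 gives -515 + 225μ = -65, so μ = 2.
Foot = (1, -48, 31) + 2·(2, 14, 5) = (5, -20, 41).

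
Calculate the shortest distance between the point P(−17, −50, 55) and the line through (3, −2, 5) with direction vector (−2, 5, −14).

Direction vector d = (−2, 5, −14).
AP = (−20, −48, 50); AP·d = -900, |AP|² = 5204, |d|² = 225.
distance² = |AP|² − (AP·d)²/|d|² = 5204 − 810000/225 = 1604, so the distance is 2√401.

2√401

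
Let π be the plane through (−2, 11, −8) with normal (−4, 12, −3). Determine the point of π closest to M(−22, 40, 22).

(-14, 16, 28)

The perpendicular from M has direction n = (−4, 12, −3): r = (−22, 40, 22) + μ(−4, 12, −3).
Substitute into the plane: n·(M + μn) = 164 gives 502 + 169μ = 164, so μ = -2.
Foot = (−22, 40, 22) + (-2)·(−4, 12, −3) = (−14, 16, 28).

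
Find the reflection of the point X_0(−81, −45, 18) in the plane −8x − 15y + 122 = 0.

n = (−8, −15, 0), |n|² = 289, n·X_0 − (-122) = 1445, so t = 1445/289 = 5.
Foot F = X_0 − 5·n = (−41, 30, 18); the reflection is 2F − X_0 = (−1, 105, 18).

(-1, 105, 18)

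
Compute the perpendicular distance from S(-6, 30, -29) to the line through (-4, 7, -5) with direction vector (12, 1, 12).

Direction vector d = (12, 1, 12).
AP = (-2, 23, -24), and AP × d = (300, -264, -278).
|AP × d|² = 236980 and |d|² = 289, so the distance is √(236980/289) = √820 = 2√205.

2√205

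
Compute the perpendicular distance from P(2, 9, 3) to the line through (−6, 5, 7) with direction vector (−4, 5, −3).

Direction vector d = (−4, 5, −3).
AP = (8, 4, −4), and AP × d = (8, 40, 56).
|AP × d|² = 4800 and |d|² = 50, so the distance is √(4800/50) = √96 = 4√6.

4√6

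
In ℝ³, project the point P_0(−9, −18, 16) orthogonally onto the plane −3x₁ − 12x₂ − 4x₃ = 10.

(-6, -6, 20)

The perpendicular from P_0 has direction n = (−3, −12, −4): r = (−9, −18, 16) + μ(−3, −12, −4).
Substitute into the plane: n·(P_0 + μn) = 10 gives 179 + 169μ = 10, so μ = -1.
Foot = (−9, −18, 16) + (-1)·(−3, −12, −4) = (−6, −6, 20).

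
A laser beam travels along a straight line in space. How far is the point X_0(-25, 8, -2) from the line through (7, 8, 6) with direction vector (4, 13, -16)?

Direction vector d = (4, 13, -16).
AP = (-32, 0, -8), and AP × d = (104, -544, -416).
|AP × d|² = 479808 and |d|² = 441, so the distance is √(479808/441) = √1088 = 8√17.

8√17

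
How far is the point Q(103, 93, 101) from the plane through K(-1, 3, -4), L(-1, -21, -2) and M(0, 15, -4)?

6

KL = (0, -24, 2) and KM = (1, 12, 0), so a normal is n = KL × KM = (-24, 2, 24).
n = (-24, 2, 24); n·P − (-66) = 204; |n| = 34; distance = 204/34 = 6.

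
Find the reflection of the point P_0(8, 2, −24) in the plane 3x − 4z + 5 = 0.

n = (3, 0, −4), |n|² = 25, n·P_0 − (-5) = 125, so t = 125/25 = 5.
Foot F = P_0 − 5·n = (−7, 2, −4); the reflection is 2F − P_0 = (−22, 2, 16).

(-22, 2, 16)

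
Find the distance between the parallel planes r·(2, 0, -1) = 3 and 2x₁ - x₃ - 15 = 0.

With common normal n = (2, 0, -1) (|n| = √5), the distance is |3 − 15|/|n| = 12/√5 = 12√5/5.

12√5/5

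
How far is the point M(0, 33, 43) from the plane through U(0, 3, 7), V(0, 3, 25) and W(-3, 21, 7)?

UV = (0, 0, 18) and UW = (-3, 18, 0), so a normal is n = UV × UW = (-324, -54, 0).
d = |(-324)·0 + (-54)·33 − (-162)| / √(104976 + 2916 + 0) = |-1620| / (54√37) = 30/√37.

30/√37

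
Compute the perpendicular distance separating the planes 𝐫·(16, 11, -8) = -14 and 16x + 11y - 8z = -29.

Both planes have normal n = (16, 11, -8), |n| = 21. Any point on the first plane is at distance |(-29) − (-14)|/|n| = 15/21 = 5/7 from the second.

5/7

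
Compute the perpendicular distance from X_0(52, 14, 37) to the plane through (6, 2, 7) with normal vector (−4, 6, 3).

22/√61

The plane has equation n·(r − (6, 2, 7)) = 0, i.e. n·r = 9.
Then n·(52, 14, 37) − 9 = −22.
|n| = √(16 + 36 + 9) = √61, so the distance is |-22|/√61 = 22√61/61.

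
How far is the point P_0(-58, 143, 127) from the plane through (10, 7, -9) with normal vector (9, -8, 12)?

4

The plane has equation n·(r − (10, 7, -9)) = 0, i.e. n·r = -74.
Then n·(-58, 143, 127) - (-74) = -68.
|n| = √(81 + 64 + 144) = 17, so the distance is |-68|/17 = 4.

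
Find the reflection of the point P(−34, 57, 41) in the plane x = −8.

(18, 57, 41)

n = (1, 0, 0), |n|² = 1, n·P − (-8) = -26, so t = -26/1 = -26.
Foot F = P − (-26)·n = (−8, 57, 41); the reflection is 2F − P = (18, 57, 41).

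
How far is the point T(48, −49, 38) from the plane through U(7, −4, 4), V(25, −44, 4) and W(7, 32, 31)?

7/25

UV = (18, −40, 0) and UW = (0, 36, 27), so a normal is n = UV × UW = (−1080, −486, 648).
n = (−1080, −486, 648); n·P − (-3024) = -378; |n| = 1350; distance = 378/1350 = 7/25.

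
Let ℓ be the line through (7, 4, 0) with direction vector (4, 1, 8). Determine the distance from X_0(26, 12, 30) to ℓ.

Direction vector d = (4, 1, 8).
AP = (19, 8, 30); AP·d = 324, |AP|² = 1325, |d|² = 81.
distance² = |AP|² − (AP·d)²/|d|² = 1325 − 104976/81 = 29, so the distance is √29.

√29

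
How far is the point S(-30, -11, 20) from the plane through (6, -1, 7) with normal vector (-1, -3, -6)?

6√46/23

The plane has equation n·(r − (6, -1, 7)) = 0, i.e. n·r = -45.
d = |(-1)·(-30) + (-3)·(-11) + (-6)·20 − (-45)| / √(1 + 9 + 36) = |-12| / √46 = 12/√46.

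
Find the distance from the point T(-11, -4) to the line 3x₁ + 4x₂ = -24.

5

The normal to the line is n = (3, 4) with |n| = 5.
|n·T − (-24)| = |-49 − (-24)| = 25, so the distance is 25/5 = 5.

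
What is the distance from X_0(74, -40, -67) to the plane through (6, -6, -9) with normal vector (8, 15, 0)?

2

The plane has equation n·(r − (6, -6, -9)) = 0, i.e. n·r = -42.
Then n·(74, -40, -67) - (-42) = 34.
|n| = √(64 + 225 + 0) = 17, so the distance is |34|/17 = 2.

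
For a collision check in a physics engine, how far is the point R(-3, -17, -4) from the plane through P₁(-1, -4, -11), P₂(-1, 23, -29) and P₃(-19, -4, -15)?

P₁P₂ = (0, 27, -18) and P₁P₃ = (-18, 0, -4), so a normal is n = P₁P₂ × P₁P₃ = (-108, 324, 486).
n = (-108, 324, 486); n·P − (-6534) = -594; |n| = 594; distance = 594/594 = 1.

1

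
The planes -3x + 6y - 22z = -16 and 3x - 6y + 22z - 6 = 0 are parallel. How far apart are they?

10/23

Divide the second equation by -1 to match normals: -3x + 6y - 22z = -6.
With common normal n = (-3, 6, -22) (|n| = 23), the distance is |(-16) − (-6)|/|n| = 10/23.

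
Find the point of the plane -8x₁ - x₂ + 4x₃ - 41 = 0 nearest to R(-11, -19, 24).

The perpendicular from R has direction n = (-8, -1, 4): r = (-11, -19, 24) + t(-8, -1, 4).
Substitute into the plane: n·(R + tn) = 41 gives 203 + 81t = 41, so t = -2.
Foot = (-11, -19, 24) + (-2)·(-8, -1, 4) = (5, -17, 16).

(5, -17, 16)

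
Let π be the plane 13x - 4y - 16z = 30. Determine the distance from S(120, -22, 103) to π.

10/7

d = |13·120 + (-4)·(-22) + (-16)·103 − 30| / √(169 + 16 + 256) = |-30| / 21 = 10/7.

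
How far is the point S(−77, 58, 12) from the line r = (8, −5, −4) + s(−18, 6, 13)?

Direction vector d = (−18, 6, 13).
AP = (−85, 63, 16); AP·d = 2116, |AP|² = 11450, |d|² = 529.
distance² = |AP|² − (AP·d)²/|d|² = 11450 − 4477456/529 = 2986, so the distance is √2986.

√2986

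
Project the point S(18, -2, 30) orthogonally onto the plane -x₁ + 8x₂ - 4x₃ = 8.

(16, 14, 22)

The perpendicular from S has direction n = (-1, 8, -4): r = (18, -2, 30) + t(-1, 8, -4).
Substitute into the plane: n·(S + tn) = 8 gives -154 + 81t = 8, so t = 2.
Foot = (18, -2, 30) + 2·(-1, 8, -4) = (16, 14, 22).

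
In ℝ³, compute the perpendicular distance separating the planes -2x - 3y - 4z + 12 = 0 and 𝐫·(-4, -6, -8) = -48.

12√29/29

Divide the second equation by 2 to match normals: -2x - 3y - 4z = -24.
With common normal n = (-2, -3, -4) (|n| = √29), the distance is |(-12) − (-24)|/|n| = 12/√29.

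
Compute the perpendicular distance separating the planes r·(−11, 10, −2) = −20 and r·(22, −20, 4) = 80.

4/3

Divide the second equation by -2 to match normals: −11x + 10y − 2z = -40.
With common normal n = (−11, 10, −2) (|n| = 15), the distance is |(-20) − (-40)|/|n| = 20/15 = 4/3.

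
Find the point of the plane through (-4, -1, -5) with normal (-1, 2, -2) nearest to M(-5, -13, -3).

The perpendicular from M has direction n = (-1, 2, -2): r = (-5, -13, -3) + λ(-1, 2, -2).
Substitute into the plane: n·(M + λn) = 12 gives -15 + 9λ = 12, so λ = 3.
Foot = (-5, -13, -3) + 3·(-1, 2, -2) = (-8, -7, -9).

(-8, -7, -9)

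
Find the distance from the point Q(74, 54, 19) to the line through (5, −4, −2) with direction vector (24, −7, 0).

Direction vector d = (24, −7, 0).
AP = (69, 58, 21), and AP × d = (147, 504, −1875).
|AP × d|² = 3791250 and |d|² = 625, so the distance is √(3791250/625) = √6066 = 3√674.

3√674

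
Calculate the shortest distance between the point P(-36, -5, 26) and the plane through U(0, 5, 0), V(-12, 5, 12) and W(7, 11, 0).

10/11

UV = (-12, 0, 12) and UW = (7, 6, 0), so a normal is n = UV × UW = (-72, 84, -72).
Then n·(-36, -5, 26) - 420 = -120.
|n| = √(5184 + 7056 + 5184) = 132, so the distance is |-120|/132 = 10/11.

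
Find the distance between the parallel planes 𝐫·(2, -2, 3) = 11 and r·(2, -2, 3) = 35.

24/√17

With common normal n = (2, -2, 3) (|n| = √17), the distance is |11 − 35|/|n| = 24/√17.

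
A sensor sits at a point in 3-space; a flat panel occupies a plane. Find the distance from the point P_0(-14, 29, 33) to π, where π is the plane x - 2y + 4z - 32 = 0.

Normal vector n = (1, -2, 4), and n·(-14, 29, 33) - 32 = 28.
|n| = √(1 + 4 + 16) = √21, so the distance is |28|/√21 = 28/√21.

28/√21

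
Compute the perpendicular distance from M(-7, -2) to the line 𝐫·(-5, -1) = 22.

The normal to the line is n = (-5, -1) with |n| = √26.
|n·M − 22| = |37 − 22| = 15, so the distance is 15/√26 = 15√26/26.

15√26/26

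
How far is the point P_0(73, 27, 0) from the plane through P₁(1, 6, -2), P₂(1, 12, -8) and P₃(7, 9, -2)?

P₁P₂ = (0, 6, -6) and P₁P₃ = (6, 3, 0), so a normal is n = P₁P₂ × P₁P₃ = (18, -36, -36).
d = |18·73 + (-36)·27 + (-36)·0 − (-126)| / √(324 + 1296 + 1296) = |468| / 54 = 26/3.

26/3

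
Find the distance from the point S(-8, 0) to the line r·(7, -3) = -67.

The normal to the line is n = (7, -3) with |n| = √58.
|n·S − (-67)| = |-56 − (-67)| = 11, so the distance is 11/√58.

11√58/58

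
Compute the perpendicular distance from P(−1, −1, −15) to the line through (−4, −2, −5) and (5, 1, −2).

√110

A direction vector is d = (9, 3, 3).
AP = (3, 1, −10); AP·d = 0, |AP|² = 110, |d|² = 99.
distance² = |AP|² − (AP·d)²/|d|² = 110 − 0/99 = 110, so the distance is √110.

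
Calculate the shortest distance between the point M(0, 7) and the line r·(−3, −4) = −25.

d = |(-3)·0 + (-4)·7 − (-25)| / √(9 + 16) = |-3|/5 = 3/5.

3/5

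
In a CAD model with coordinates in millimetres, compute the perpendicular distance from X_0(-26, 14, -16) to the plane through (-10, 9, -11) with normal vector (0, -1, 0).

5

The plane has equation n·(r − (-10, 9, -11)) = 0, i.e. n·r = -9.
Then n·(-26, 14, -16) - (-9) = -5.
|n| = √(0 + 1 + 0) = 1, so the distance is |-5|/1 = 5.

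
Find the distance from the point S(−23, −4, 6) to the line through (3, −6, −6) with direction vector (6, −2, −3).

Direction vector d = (6, −2, −3).
AP = (−26, 2, 12); AP·d = -196, |AP|² = 824, |d|² = 49.
distance² = |AP|² − (AP·d)²/|d|² = 824 − 38416/49 = 40, so the distance is 2√10.

2√10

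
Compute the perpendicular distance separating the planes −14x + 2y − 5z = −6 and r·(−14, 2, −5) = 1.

Both planes have normal n = (−14, 2, −5), |n| = 15. Any point on the first plane is at distance |1 − (-6)|/|n| = 7/15 from the second.

7/15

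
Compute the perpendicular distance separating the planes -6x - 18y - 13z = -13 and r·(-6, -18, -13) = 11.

With common normal n = (-6, -18, -13) (|n| = 23), the distance is |(-13) − 11|/|n| = 24/23.

24/23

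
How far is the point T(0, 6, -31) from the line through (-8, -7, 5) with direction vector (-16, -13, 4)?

Direction vector d = (-16, -13, 4).
AP = (8, 13, -36), and AP × d = (-416, 544, 104).
|AP × d|² = 479808 and |d|² = 441, so the distance is √(479808/441) = √1088 = 8√17.

8√17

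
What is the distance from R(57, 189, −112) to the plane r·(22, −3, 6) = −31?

2

n = (22, −3, 6); n·P − (-31) = 46; |n| = 23; distance = 46/23 = 2.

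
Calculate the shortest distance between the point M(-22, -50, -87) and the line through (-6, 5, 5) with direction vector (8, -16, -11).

Direction vector d = (8, -16, -11).
AP = (-16, -55, -92); AP·d = 1764, |AP|² = 11745, |d|² = 441.
distance² = |AP|² − (AP·d)²/|d|² = 11745 − 3111696/441 = 4689, so the distance is 3√521.

3√521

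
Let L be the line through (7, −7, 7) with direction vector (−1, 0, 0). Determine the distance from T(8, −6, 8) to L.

√2

Direction vector d = (−1, 0, 0).
AP = (1, 1, 1), and AP × d = (0, −1, 1).
|AP × d|² = 2 and |d|² = 1, so the distance is √2.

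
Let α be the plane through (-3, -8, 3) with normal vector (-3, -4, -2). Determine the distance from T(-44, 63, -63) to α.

√29

The plane has equation n·(r − (-3, -8, 3)) = 0, i.e. n·r = 35.
Then n·(-44, 63, -63) - 35 = -29.
|n| = √(9 + 16 + 4) = √29, so the distance is |-29|/√29 = √29.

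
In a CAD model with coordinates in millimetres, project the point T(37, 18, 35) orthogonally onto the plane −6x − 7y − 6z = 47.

(7, -17, 5)

The perpendicular from T has direction n = (−6, −7, −6): r = (37, 18, 35) + μ(−6, −7, −6).
Substitute into the plane: n·(T + μn) = 47 gives -558 + 121μ = 47, so μ = 5.
Foot = (37, 18, 35) + 5·(−6, −7, −6) = (7, −17, 5).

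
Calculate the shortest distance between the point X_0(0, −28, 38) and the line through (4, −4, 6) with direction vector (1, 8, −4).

8√5

Direction vector d = (1, 8, −4).
AP = (−4, −24, 32), and AP × d = (−160, 16, −8).
|AP × d|² = 25920 and |d|² = 81, so the distance is √(25920/81) = √320 = 8√5.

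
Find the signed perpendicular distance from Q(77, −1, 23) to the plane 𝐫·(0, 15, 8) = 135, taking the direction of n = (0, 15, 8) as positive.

2

n·Q − 135 = 34.
|n| = 17, so the signed distance is 34/17 = 2.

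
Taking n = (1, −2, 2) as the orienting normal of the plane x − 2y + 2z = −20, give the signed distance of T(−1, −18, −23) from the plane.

n·T − (-20) = 9.
|n| = 3, so the signed distance is 9/3 = 3.

3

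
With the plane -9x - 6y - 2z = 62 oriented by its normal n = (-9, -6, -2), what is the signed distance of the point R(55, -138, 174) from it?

n·R − 62 = -77.
|n| = 11, so the signed distance is -77/11 = -7.

-7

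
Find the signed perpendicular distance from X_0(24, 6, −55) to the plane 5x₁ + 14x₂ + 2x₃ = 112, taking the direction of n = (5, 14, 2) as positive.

-6/5

n·X_0 − 112 = -18.
|n| = 15, so the signed distance is -18/15 = -6/5.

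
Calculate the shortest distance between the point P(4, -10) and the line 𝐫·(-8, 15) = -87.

The normal to the line is n = (-8, 15) with |n| = 17.
|n·P − (-87)| = |-182 − (-87)| = 95, so the distance is 95/17.

95/17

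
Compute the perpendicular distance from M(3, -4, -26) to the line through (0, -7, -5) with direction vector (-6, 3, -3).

Direction vector d = (-6, 3, -3).
AP = (3, 3, -21); AP·d = 54, |AP|² = 459, |d|² = 54.
distance² = |AP|² − (AP·d)²/|d|² = 459 − 2916/54 = 405, so the distance is 9√5.

9√5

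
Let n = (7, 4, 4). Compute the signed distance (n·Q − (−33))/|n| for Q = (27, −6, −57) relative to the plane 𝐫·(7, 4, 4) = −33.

n·Q − (-33) = -30.
|n| = 9, so the signed distance is -30/9 = -10/3.

-10/3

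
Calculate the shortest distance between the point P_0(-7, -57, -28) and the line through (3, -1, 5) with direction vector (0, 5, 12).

Direction vector d = (0, 5, 12).
AP = (-10, -56, -33); AP·d = -676, |AP|² = 4325, |d|² = 169.
distance² = |AP|² − (AP·d)²/|d|² = 4325 − 456976/169 = 1621, so the distance is √1621.

√1621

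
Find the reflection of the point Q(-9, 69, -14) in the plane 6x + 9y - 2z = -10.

(-69, -21, 6)

n = (6, 9, -2), |n|² = 121, n·Q − (-10) = 605, so t = 605/121 = 5.
Foot F = Q − 5·n = (-39, 24, -4); the reflection is 2F − Q = (-69, -21, 6).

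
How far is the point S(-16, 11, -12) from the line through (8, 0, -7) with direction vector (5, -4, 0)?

√66

Direction vector d = (5, -4, 0).
AP = (-24, 11, -5); AP·d = -164, |AP|² = 722, |d|² = 41.
distance² = |AP|² − (AP·d)²/|d|² = 722 − 26896/41 = 66, so the distance is √66.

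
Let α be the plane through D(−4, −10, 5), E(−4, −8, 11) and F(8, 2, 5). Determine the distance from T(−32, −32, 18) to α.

DE = (0, 2, 6) and DF = (12, 12, 0), so a normal is n = DE × DF = (−72, 72, −24).
Then n·(−32, −32, 18) − (−552) = 120.
|n| = √(5184 + 5184 + 576) = 24√19, so the distance is |120|/(24√19) = 5√19/19.

5√19/19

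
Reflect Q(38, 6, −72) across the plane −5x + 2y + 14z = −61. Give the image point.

With n = (−5, 2, 14), the signed offset is (n·Q − (-61))/|n|² = -1125/225 = -5.
Q' = Q − 2t·n = (38, 6, −72) − (-10)·(−5, 2, 14) = (−12, 26, 68).

(-12, 26, 68)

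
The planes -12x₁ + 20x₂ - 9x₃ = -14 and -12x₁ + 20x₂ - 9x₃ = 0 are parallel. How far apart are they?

14/25

With common normal n = (-12, 20, -9) (|n| = 25), the distance is |(-14) − 0|/|n| = 14/25.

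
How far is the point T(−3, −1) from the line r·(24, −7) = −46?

The normal to the line is n = (24, −7) with |n| = 25.
|n·T − (-46)| = |-65 − (-46)| = 19, so the distance is 19/25.

19/25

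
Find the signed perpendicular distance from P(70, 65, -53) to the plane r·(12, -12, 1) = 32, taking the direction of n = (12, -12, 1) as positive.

n·P − 32 = -25.
|n| = 17, so the signed distance is -25/17.

-25/17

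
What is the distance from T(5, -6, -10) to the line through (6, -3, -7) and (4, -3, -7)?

3√2

A direction vector is d = (-2, 0, 0).
AP = (-1, -3, -3), and AP × d = (0, 6, -6).
|AP × d|² = 72 and |d|² = 4, so the distance is √(72/4) = √18 = 3√2.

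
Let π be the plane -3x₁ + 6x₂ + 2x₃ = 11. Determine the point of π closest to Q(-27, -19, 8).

The perpendicular from Q has direction n = (-3, 6, 2): r = (-27, -19, 8) + μ(-3, 6, 2).
Substitute into the plane: n·(Q + μn) = 11 gives -17 + 49μ = 11, so μ = 4/7.
Foot = (-27, -19, 8) + (4/7)·(-3, 6, 2) = (-201/7, -109/7, 64/7).

(-201/7, -109/7, 64/7)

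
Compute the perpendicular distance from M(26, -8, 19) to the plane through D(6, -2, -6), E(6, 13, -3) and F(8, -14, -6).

11√62/62

DE = (0, 15, 3) and DF = (2, -12, 0), so a normal is n = DE × DF = (36, 6, -30).
Then n·(26, -8, 19) - 384 = -66.
|n| = √(1296 + 36 + 900) = 6√62, so the distance is |-66|/(6√62) = 11√62/62.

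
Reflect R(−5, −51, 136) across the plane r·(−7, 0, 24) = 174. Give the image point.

(65, -51, -104)

n = (−7, 0, 24), |n|² = 625, n·R − 174 = 3125, so t = 3125/625 = 5.
Foot F = R − 5·n = (30, −51, 16); the reflection is 2F − R = (65, −51, −104).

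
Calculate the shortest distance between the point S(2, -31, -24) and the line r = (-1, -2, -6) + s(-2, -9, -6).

Direction vector d = (-2, -9, -6).
AP = (3, -29, -18), and AP × d = (12, 54, -85).
|AP × d|² = 10285 and |d|² = 121, so the distance is √(10285/121) = √85.

√85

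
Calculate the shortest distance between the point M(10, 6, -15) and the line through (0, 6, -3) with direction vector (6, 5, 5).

2√61

Direction vector d = (6, 5, 5).
AP = (10, 0, -12), and AP × d = (60, -122, 50).
|AP × d|² = 20984 and |d|² = 86, so the distance is √(20984/86) = √244 = 2√61.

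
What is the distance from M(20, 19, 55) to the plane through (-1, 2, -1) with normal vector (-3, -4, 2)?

19/√29

The plane has equation n·(r − (-1, 2, -1)) = 0, i.e. n·r = -7.
Then n·(20, 19, 55) - (-7) = -19.
|n| = √(9 + 16 + 4) = √29, so the distance is |-19|/√29 = 19√29/29.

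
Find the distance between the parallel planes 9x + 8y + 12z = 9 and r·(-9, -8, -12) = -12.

Divide the second equation by -1 to match normals: 9x + 8y + 12z = 12.
With common normal n = (9, 8, 12) (|n| = 17), the distance is |9 − 12|/|n| = 3/17.

3/17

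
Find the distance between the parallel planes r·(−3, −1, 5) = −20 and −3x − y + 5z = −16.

Both planes have normal n = (−3, −1, 5), |n| = √35. Any point on the first plane is at distance |(-16) − (-20)|/|n| = 4/√35 = 4√35/35 from the second.

4/√35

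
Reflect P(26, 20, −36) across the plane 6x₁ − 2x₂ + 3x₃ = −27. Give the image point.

(122/7, 160/7, -282/7)

n = (6, −2, 3), |n|² = 49, n·P − (-27) = 35, so t = 35/49 = 5/7.
Foot F = P − (5/7)·n = (152/7, 150/7, −267/7); the reflection is 2F − P = (122/7, 160/7, −282/7).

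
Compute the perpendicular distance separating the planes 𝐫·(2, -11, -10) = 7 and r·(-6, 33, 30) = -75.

Divide the second equation by -3 to match normals: 2x - 11y - 10z = 25.
With common normal n = (2, -11, -10) (|n| = 15), the distance is |7 − 25|/|n| = 18/15 = 6/5.

6/5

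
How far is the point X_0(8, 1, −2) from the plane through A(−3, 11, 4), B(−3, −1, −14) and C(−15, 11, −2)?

AB = (0, −12, −18) and AC = (−12, 0, −6), so a normal is n = AB × AC = (72, 216, −144).
n = (72, 216, −144); n·P − 1584 = -504; |n| = 72√14; distance = 504/(72√14) = 7/√14.

7/√14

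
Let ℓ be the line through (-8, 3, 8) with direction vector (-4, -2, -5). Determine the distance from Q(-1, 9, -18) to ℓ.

√581

Direction vector d = (-4, -2, -5).
AP = (7, 6, -26), and AP × d = (-82, 139, 10).
|AP × d|² = 26145 and |d|² = 45, so the distance is √(26145/45) = √581.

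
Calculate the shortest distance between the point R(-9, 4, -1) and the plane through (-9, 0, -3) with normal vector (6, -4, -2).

The plane has equation n·(r − (-9, 0, -3)) = 0, i.e. n·r = -48.
n = (6, -4, -2); n·P − (-48) = -20; |n| = 2√14; distance = 20/(2√14) = 10/√14.

5√14/7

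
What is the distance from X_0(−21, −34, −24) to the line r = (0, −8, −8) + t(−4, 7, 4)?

Direction vector d = (−4, 7, 4).
AP = (−21, −26, −16), and AP × d = (8, 148, −251).
|AP × d|² = 84969 and |d|² = 81, so the distance is √(84969/81) = √1049.

√1049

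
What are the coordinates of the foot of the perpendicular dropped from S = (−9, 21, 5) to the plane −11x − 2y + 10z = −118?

(2, 23, -5)

n = (−11, −2, 10), |n|² = 225, and n·S − (-118) = 225.
t = 225/225 = 1, so the foot is S − t·n = (−9, 21, 5) − 1·(−11, −2, 10) = (2, 23, −5).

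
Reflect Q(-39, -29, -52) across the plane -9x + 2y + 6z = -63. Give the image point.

(-357/11, -335/11, -620/11)

With n = (-9, 2, 6), the signed offset is (n·Q − (-63))/|n|² = 44/121 = 4/11.
Q' = Q − 2t·n = (-39, -29, -52) − (8/11)·(-9, 2, 6) = (-357/11, -335/11, -620/11).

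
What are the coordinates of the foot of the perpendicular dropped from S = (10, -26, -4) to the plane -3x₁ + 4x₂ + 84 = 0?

n = (-3, 4, 0), |n|² = 25, and n·S − (-84) = -50.
t = -50/25 = -2, so the foot is S − t·n = (10, -26, -4) − (-2)·(-3, 4, 0) = (4, -18, -4).

(4, -18, -4)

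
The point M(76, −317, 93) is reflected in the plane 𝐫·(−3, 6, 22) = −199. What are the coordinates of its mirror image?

(1778/23, -7351/23, 1919/23)

n = (−3, 6, 22), |n|² = 529, n·M − (-199) = 115, so t = 115/529 = 5/23.
Foot F = M − (5/23)·n = (1763/23, −7321/23, 2029/23); the reflection is 2F − M = (1778/23, −7351/23, 1919/23).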